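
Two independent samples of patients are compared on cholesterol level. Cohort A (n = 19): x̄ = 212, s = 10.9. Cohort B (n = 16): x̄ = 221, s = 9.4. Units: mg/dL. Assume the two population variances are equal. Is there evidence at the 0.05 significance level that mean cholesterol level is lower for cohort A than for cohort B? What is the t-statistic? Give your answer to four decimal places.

Let group 1 = cohort A, group 2 = cohort B. H0: μ_1 = μ_2; H1: μ_1 < μ_2 (two-sample pooled-variance t-test, left-tailed).
s_p² = [(19−1)·10.9² + (16−1)·9.4²]/(19+16−2) = 104.969
t = (212 − 221)/√[104.969·(1/19 + 1/16)] = -2.5889
df = n₁ + n₂ − 2 = 33
p-value = P(T ≤ -2.5889) ≈ 0.007
Since p ≈ 0.007 < α = 0.05, reject H0; the evidence is statistically significant.

-2.5889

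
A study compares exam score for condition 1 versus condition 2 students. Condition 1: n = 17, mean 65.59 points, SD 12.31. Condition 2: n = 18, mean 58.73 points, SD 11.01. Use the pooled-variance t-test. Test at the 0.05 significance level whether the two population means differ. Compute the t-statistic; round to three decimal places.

Let group 1 = condition 1, group 2 = condition 2. H0: μ_1 = μ_2; H1: μ_1 ≠ μ_2 (two-sample pooled-variance t-test, two-sided).
s_p² = [(17−1)·12.31² + (18−1)·11.01²]/(17+18−2) = 135.919
t = (65.59 − 58.73)/√[135.919·(1/17 + 1/18)] = 1.740
df = n₁ + n₂ − 2 = 33
Two-sided p-value ≈ 0.0912
Since p ≈ 0.0912 > α = 0.05, fail to reject H0; the data do not provide sufficient evidence against H0.

1.740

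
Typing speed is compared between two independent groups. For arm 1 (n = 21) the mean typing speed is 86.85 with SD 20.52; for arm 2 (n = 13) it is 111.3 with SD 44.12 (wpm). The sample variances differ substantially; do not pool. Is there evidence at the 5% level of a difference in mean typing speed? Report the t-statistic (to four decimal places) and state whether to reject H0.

Let group 1 = arm 1, group 2 = arm 2. H0: μ_1 = μ_2; H1: μ_1 ≠ μ_2 (Welch's two-sample t-test, two-sided).
t = (x̄_1 − x̄_2)/√(s_1²/n_1 + s_2²/n_2) = (86.85 − 111.3)/√(20.52²/21 + 44.12²/13) = -1.8764
Welch–Satterthwaite df ≈ 15.26
Two-sided p-value ≈ 0.080
Since p ≈ 0.080 > α = 0.05, fail to reject H0; the data do not provide sufficient evidence against H0.

t = -1.8764; fail to reject H0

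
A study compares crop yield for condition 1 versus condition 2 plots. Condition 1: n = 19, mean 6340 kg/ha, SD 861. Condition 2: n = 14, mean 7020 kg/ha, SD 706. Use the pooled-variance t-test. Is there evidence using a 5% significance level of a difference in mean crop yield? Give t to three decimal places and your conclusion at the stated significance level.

Let group 1 = condition 1, group 2 = condition 2. H0: μ_1 = μ_2; H1: μ_1 ≠ μ_2 (two-sample pooled-variance t-test, two-sided).
s_p² = [(19−1)·861² + (14−1)·706²]/(19+14−2) = 639466
t = (6340 − 7020)/√[639466·(1/19 + 1/14)] = -2.414
df = n₁ + n₂ − 2 = 31
Two-sided p-value ≈ 0.022
Since p ≈ 0.022 < α = 0.05, reject H0; the data support H1.

t = -2.414; reject H0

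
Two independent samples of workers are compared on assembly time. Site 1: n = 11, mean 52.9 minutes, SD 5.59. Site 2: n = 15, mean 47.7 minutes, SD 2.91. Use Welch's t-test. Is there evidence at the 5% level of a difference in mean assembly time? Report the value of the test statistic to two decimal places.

2.82

Let group 1 = site 1, group 2 = site 2. H0: μ_1 = μ_2; H1: μ_1 ≠ μ_2 (Welch's two-sample t-test, two-sided).
t = (x̄_1 − x̄_2)/√(s_1²/n_1 + s_2²/n_2) = (52.9 − 47.7)/√(5.59²/11 + 2.91²/15) = 2.82
Welch–Satterthwaite df ≈ 13.98
Two-sided p-value ≈ 0.0137
Since p ≈ 0.0137 < α = 0.05, reject H0; the evidence is statistically significant.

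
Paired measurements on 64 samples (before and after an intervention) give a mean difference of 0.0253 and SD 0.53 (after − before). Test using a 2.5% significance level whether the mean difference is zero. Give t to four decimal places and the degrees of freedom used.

H0: μ_d = 0; H1: μ_d ≠ 0 (paired t-test on the differences, two-sided).
t = d̄/(s_d/√n) = 0.0253/(0.53/√64) = 0.3819
df = n − 1 = 63
Two-sided p-value ≈ 0.7038
Since p ≈ 0.7038 > α = 0.025, fail to reject H0; the data do not provide sufficient evidence against H0.

t = 0.3819, df = 63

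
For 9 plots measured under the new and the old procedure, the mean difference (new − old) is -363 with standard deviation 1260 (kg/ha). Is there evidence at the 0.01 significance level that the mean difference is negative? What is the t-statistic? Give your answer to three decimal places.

H0: μ_d = 0; H1: μ_d < 0 (paired t-test on the differences, left-tailed).
t = d̄/(s_d/√n) = -363/(1260/√9) = -0.864
df = n − 1 = 8
p-value = P(T ≤ -0.864) ≈ 0.206
Since p ≈ 0.206 > α = 0.01, fail to reject H0; the evidence is not statistically significant.

-0.864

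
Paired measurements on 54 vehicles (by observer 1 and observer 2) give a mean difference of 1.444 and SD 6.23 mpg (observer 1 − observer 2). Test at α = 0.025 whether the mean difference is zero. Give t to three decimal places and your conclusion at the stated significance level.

t = 1.703; fail to reject H0

H0: μ_d = 0; H1: μ_d ≠ 0 (paired t-test on the differences, two-sided).
t = d̄/(s_d/√n) = 1.444/(6.23/√54) = 1.703
df = n − 1 = 53
Two-sided p-value ≈ 0.0944
Since p ≈ 0.0944 > α = 0.025, fail to reject H0; the evidence is not statistically significant.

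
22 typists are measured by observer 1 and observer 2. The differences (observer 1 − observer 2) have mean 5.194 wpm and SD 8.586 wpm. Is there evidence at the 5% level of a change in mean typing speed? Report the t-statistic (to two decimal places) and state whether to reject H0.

t = 2.84; reject H0

H0: μ_d = 0; H1: μ_d ≠ 0 (paired t-test on the differences, two-sided).
t = d̄/(s_d/√n) = 5.194/(8.586/√22) = 2.84
df = n − 1 = 21
Two-sided p-value ≈ 0.0099
Since p ≈ 0.0099 < α = 0.05, reject H0; the data support H1.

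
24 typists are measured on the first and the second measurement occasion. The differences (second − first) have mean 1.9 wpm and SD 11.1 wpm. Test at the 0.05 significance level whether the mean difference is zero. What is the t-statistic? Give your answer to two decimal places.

H0: μ_d = 0; H1: μ_d ≠ 0 (paired t-test on the differences, two-sided).
t = d̄/(s_d/√n) = 1.9/(11.1/√24) = 0.84
df = n − 1 = 23
Two-sided p-value ≈ 0.4103
Since p ≈ 0.4103 > α = 0.05, fail to reject H0; the evidence is not statistically significant.

0.84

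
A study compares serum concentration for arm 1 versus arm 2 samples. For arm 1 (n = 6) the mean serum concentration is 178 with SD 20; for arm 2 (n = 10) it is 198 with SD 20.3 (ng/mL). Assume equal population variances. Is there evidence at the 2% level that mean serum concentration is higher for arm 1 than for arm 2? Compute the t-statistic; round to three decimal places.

-1.918

Let group 1 = arm 1, group 2 = arm 2. H0: μ_1 = μ_2; H1: μ_1 > μ_2 (two-sample pooled-variance t-test, right-tailed).
s_p² = [(6−1)·20² + (10−1)·20.3²]/(6+10−2) = 407.772
t = (178 − 198)/√[407.772·(1/6 + 1/10)] = -1.918
df = n₁ + n₂ − 2 = 14
p-value = P(T ≥ -1.918) ≈ 0.9621
Since p ≈ 0.9621 > α = 0.02, fail to reject H0; the evidence is not statistically significant.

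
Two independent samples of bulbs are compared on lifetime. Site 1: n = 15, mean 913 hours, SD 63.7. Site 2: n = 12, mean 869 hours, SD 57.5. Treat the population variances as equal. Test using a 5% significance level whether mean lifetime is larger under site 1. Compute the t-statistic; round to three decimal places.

1.861

Let group 1 = site 1, group 2 = site 2. H0: μ_1 = μ_2; H1: μ_1 > μ_2 (two-sample pooled-variance t-test, right-tailed).
s_p² = [(15−1)·63.7² + (12−1)·57.5²]/(15+12−2) = 3727.06
t = (913 − 869)/√[3727.06·(1/15 + 1/12)] = 1.861
df = n₁ + n₂ − 2 = 25
p-value = P(T ≥ 1.861) ≈ 0.037
Since p ≈ 0.037 < α = 0.05, reject H0; the data support H1.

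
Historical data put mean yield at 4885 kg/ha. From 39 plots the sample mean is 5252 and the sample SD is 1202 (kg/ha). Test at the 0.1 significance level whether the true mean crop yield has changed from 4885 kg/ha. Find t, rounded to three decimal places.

H0: μ = 4885; H1: μ ≠ 4885 (one-sample t-test, two-sided).
t = (x̄ − μ₀)/(s/√n) = (5252 − 4885)/(1202/√39) = 1.907
df = n − 1 = 38
Two-sided p-value ≈ 0.0641
Since p ≈ 0.0641 < α = 0.1, reject H0; the evidence is statistically significant.

1.907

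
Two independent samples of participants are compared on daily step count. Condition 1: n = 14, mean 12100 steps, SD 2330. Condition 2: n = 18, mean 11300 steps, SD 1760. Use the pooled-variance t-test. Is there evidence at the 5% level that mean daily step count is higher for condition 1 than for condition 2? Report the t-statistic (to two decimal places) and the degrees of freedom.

t = 1.11, df = 30

Let group 1 = condition 1, group 2 = condition 2. H0: μ_1 = μ_2; H1: μ_1 > μ_2 (two-sample pooled-variance t-test, right-tailed).
s_p² = [(14−1)·2330² + (18−1)·1760²]/(14+18−2) = 4107830
t = (12100 − 11300)/√[4107830·(1/14 + 1/18)] = 1.11
df = n₁ + n₂ − 2 = 30
p-value = P(T ≥ 1.11) ≈ 0.138
Since p ≈ 0.138 > α = 0.05, fail to reject H0; the data do not provide sufficient evidence against H0.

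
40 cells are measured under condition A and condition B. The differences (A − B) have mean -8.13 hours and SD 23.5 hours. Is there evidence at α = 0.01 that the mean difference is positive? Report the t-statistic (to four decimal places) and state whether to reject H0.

H0: μ_d = 0; H1: μ_d > 0 (paired t-test on the differences, right-tailed).
t = d̄/(s_d/√n) = -8.13/(23.5/√40) = -2.1880
df = n − 1 = 39
p-value = P(T ≥ -2.1880) ≈ 0.983
Since p ≈ 0.983 > α = 0.01, fail to reject H0; the data do not provide sufficient evidence against H0.

t = -2.1880; fail to reject H0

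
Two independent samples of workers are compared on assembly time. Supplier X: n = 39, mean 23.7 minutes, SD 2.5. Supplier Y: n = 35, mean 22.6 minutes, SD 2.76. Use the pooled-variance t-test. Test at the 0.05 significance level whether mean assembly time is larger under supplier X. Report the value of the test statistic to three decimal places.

Let group 1 = supplier X, group 2 = supplier Y. H0: μ_1 = μ_2; H1: μ_1 > μ_2 (two-sample pooled-variance t-test, right-tailed).
s_p² = [(39−1)·2.5² + (35−1)·2.76²]/(39+35−2) = 6.89581
t = (23.7 − 22.6)/√[6.89581·(1/39 + 1/35)] = 1.799
df = n₁ + n₂ − 2 = 72
p-value = P(T ≥ 1.799) ≈ 0.038
Since p ≈ 0.038 < α = 0.05, reject H0; the data support H1.

1.799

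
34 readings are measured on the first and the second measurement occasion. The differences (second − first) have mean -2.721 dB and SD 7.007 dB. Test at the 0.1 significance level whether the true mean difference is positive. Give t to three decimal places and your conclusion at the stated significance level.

t = -2.264; fail to reject H0

H0: μ_d = 0; H1: μ_d > 0 (paired t-test on the differences, right-tailed).
t = d̄/(s_d/√n) = -2.721/(7.007/√34) = -2.264
df = n − 1 = 33
p-value = P(T ≥ -2.264) ≈ 0.9849
Since p ≈ 0.9849 > α = 0.1, fail to reject H0; the data do not provide sufficient evidence against H0.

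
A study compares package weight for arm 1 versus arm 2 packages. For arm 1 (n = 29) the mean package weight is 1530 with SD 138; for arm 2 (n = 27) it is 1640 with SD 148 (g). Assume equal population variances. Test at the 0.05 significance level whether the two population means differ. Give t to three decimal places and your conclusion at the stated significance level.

Let group 1 = arm 1, group 2 = arm 2. H0: μ_1 = μ_2; H1: μ_1 ≠ μ_2 (two-sample pooled-variance t-test, two-sided).
s_p² = [(29−1)·138² + (27−1)·148²]/(29+27−2) = 20421
t = (1530 − 1640)/√[20421·(1/29 + 1/27)] = -2.878
df = n₁ + n₂ − 2 = 54
Two-sided p-value ≈ 0.0057
Since p ≈ 0.0057 < α = 0.05, reject H0; the data support H1.

t = -2.878; reject H0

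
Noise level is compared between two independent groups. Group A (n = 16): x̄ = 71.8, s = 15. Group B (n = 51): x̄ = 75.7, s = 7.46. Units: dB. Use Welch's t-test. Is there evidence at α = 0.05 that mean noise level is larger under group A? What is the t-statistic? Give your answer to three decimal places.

-1.002

Let group 1 = group A, group 2 = group B. H0: μ_1 = μ_2; H1: μ_1 > μ_2 (Welch's two-sample t-test, right-tailed).
t = (x̄_1 − x̄_2)/√(s_1²/n_1 + s_2²/n_2) = (71.8 − 75.7)/√(15²/16 + 7.46²/51) = -1.002
Welch–Satterthwaite df ≈ 17.39
p-value = P(T ≥ -1.002) ≈ 0.8349
Since p ≈ 0.8349 > α = 0.05, fail to reject H0; the evidence is not statistically significant.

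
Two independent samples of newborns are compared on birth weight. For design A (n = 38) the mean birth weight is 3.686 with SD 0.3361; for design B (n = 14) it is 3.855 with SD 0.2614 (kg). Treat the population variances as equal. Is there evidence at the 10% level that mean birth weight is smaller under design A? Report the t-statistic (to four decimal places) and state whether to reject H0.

Let group 1 = design A, group 2 = design B. H0: μ_1 = μ_2; H1: μ_1 < μ_2 (two-sample pooled-variance t-test, left-tailed).
s_p² = [(38−1)·0.3361² + (14−1)·0.2614²]/(38+14−2) = 0.101359
t = (3.686 − 3.855)/√[0.101359·(1/38 + 1/14)] = -1.6979
df = n₁ + n₂ − 2 = 50
p-value = P(T ≤ -1.6979) ≈ 0.048
Since p ≈ 0.048 < α = 0.1, reject H0; the data support H1.

t = -1.6979; reject H0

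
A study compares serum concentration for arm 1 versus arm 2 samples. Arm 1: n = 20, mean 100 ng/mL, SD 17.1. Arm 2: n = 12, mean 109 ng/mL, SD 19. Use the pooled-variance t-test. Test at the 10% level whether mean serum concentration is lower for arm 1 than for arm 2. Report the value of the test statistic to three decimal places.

Let group 1 = arm 1, group 2 = arm 2. H0: μ_1 = μ_2; H1: μ_1 < μ_2 (two-sample pooled-variance t-test, left-tailed).
s_p² = [(20−1)·17.1² + (12−1)·19²]/(20+12−2) = 317.56
t = (100 − 109)/√[317.56·(1/20 + 1/12)] = -1.383
df = n₁ + n₂ − 2 = 30
p-value = P(T ≤ -1.383) ≈ 0.0884
Since p ≈ 0.0884 < α = 0.1, reject H0; the data support H1.

-1.383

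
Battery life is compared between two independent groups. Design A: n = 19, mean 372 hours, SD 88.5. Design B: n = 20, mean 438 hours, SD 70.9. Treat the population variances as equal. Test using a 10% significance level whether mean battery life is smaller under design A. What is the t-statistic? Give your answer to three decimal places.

Let group 1 = design A, group 2 = design B. H0: μ_1 = μ_2; H1: μ_1 < μ_2 (two-sample pooled-variance t-test, left-tailed).
s_p² = [(19−1)·88.5² + (20−1)·70.9²]/(19+20−2) = 6391.62
t = (372 − 438)/√[6391.62·(1/19 + 1/20)] = -2.577
df = n₁ + n₂ − 2 = 37
p-value = P(T ≤ -2.577) ≈ 0.0070
Since p ≈ 0.0070 < α = 0.1, reject H0; the evidence is statistically significant.

-2.577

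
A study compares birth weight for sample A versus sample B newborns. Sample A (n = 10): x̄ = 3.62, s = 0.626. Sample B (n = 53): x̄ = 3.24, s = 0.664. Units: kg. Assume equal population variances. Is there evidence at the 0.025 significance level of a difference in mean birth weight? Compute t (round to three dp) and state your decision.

Let group 1 = sample A, group 2 = sample B. H0: μ_1 = μ_2; H1: μ_1 ≠ μ_2 (two-sample pooled-variance t-test, two-sided).
s_p² = [(10−1)·0.626² + (53−1)·0.664²]/(10+53−2) = 0.433664
t = (3.62 − 3.24)/√[0.433664·(1/10 + 1/53)] = 1.674
df = n₁ + n₂ − 2 = 61
Two-sided p-value ≈ 0.099
Since p ≈ 0.099 > α = 0.025, fail to reject H0; the evidence is not statistically significant.

t = 1.674; fail to reject H0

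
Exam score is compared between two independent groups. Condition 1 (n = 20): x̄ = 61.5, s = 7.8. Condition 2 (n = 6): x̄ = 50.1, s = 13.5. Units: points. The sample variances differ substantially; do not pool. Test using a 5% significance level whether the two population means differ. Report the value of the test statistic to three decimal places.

Let group 1 = condition 1, group 2 = condition 2. H0: μ_1 = μ_2; H1: μ_1 ≠ μ_2 (Welch's two-sample t-test, two-sided).
t = (x̄_1 − x̄_2)/√(s_1²/n_1 + s_2²/n_2) = (61.5 − 50.1)/√(7.8²/20 + 13.5²/6) = 1.972
Welch–Satterthwaite df ≈ 6.04
Two-sided p-value ≈ 0.096
Since p ≈ 0.096 > α = 0.05, fail to reject H0; the data do not provide sufficient evidence against H0.

1.972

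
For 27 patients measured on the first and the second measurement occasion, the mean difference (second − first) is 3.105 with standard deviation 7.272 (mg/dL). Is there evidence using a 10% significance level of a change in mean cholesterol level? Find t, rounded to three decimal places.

2.219

H0: μ_d = 0; H1: μ_d ≠ 0 (paired t-test on the differences, two-sided).
t = d̄/(s_d/√n) = 3.105/(7.272/√27) = 2.219
df = n − 1 = 26
Two-sided p-value ≈ 0.035
Since p ≈ 0.035 < α = 0.1, reject H0; the evidence is statistically significant.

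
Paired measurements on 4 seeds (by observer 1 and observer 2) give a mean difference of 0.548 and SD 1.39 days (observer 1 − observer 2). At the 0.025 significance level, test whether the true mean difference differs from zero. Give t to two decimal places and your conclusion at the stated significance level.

H0: μ_d = 0; H1: μ_d ≠ 0 (paired t-test on the differences, two-sided).
t = d̄/(s_d/√n) = 0.548/(1.39/√4) = 0.79
df = n − 1 = 3
Two-sided p-value ≈ 0.488
Since p ≈ 0.488 > α = 0.025, fail to reject H0; the data do not provide sufficient evidence against H0.

t = 0.79; fail to reject H0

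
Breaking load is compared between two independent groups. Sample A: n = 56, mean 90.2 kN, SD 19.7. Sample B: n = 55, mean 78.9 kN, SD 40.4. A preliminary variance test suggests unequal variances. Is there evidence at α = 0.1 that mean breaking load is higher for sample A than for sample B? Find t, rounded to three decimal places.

Let group 1 = sample A, group 2 = sample B. H0: μ_1 = μ_2; H1: μ_1 > μ_2 (Welch's two-sample t-test, right-tailed).
t = (x̄_1 − x̄_2)/√(s_1²/n_1 + s_2²/n_2) = (90.2 − 78.9)/√(19.7²/56 + 40.4²/55) = 1.868
Welch–Satterthwaite df ≈ 77.99
p-value = P(T ≥ 1.868) ≈ 0.0328
Since p ≈ 0.0328 < α = 0.1, reject H0; the data support H1.

1.868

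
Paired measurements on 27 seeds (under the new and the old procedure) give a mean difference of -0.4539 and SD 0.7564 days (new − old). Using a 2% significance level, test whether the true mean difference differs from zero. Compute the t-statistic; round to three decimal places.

H0: μ_d = 0; H1: μ_d ≠ 0 (paired t-test on the differences, two-sided).
t = d̄/(s_d/√n) = -0.4539/(0.7564/√27) = -3.118
df = n − 1 = 26
Two-sided p-value ≈ 0.004
Since p ≈ 0.004 < α = 0.02, reject H0; the evidence is statistically significant.

-3.118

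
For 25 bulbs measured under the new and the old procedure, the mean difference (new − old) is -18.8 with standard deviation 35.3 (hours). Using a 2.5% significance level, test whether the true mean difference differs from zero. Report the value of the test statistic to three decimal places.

-2.663

H0: μ_d = 0; H1: μ_d ≠ 0 (paired t-test on the differences, two-sided).
t = d̄/(s_d/√n) = -18.8/(35.3/√25) = -2.663
df = n − 1 = 24
Two-sided p-value ≈ 0.014
Since p ≈ 0.014 < α = 0.025, reject H0; the data support H1.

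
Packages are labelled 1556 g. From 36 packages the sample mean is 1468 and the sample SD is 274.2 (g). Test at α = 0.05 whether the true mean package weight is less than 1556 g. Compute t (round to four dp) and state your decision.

t = -1.9256; reject H0

H0: μ = 1556; H1: μ < 1556 (one-sample t-test, left-tailed).
t = (x̄ − μ₀)/(s/√n) = (1468 − 1556)/(274.2/√36) = -1.9256
df = n − 1 = 35
p-value = P(T ≤ -1.9256) ≈ 0.0312
Since p ≈ 0.0312 < α = 0.05, reject H0; the evidence is statistically significant.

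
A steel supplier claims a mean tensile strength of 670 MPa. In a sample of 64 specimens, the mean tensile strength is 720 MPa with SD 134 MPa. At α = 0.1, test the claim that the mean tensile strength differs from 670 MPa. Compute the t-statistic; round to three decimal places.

H0: μ = 670; H1: μ ≠ 670 (one-sample t-test, two-sided).
t = (x̄ − μ₀)/(s/√n) = (720 − 670)/(134/√64) = 2.985
df = n − 1 = 63
Two-sided p-value ≈ 0.004
Since p ≈ 0.004 < α = 0.1, reject H0; the evidence is statistically significant.

2.985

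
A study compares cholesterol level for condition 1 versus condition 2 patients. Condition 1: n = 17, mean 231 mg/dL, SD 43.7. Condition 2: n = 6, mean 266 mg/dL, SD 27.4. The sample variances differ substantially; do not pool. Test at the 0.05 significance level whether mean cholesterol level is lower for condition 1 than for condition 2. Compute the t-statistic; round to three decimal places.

-2.271

Let group 1 = condition 1, group 2 = condition 2. H0: μ_1 = μ_2; H1: μ_1 < μ_2 (Welch's two-sample t-test, left-tailed).
t = (x̄_1 − x̄_2)/√(s_1²/n_1 + s_2²/n_2) = (231 − 266)/√(43.7²/17 + 27.4²/6) = -2.271
Welch–Satterthwaite df ≈ 14.38
p-value = P(T ≤ -2.271) ≈ 0.0195
Since p ≈ 0.0195 < α = 0.05, reject H0; the data support H1.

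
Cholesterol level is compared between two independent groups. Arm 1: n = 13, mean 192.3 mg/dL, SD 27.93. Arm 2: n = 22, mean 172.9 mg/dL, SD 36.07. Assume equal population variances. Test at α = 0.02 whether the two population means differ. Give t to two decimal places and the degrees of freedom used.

t = 1.66, df = 33

Let group 1 = arm 1, group 2 = arm 2. H0: μ_1 = μ_2; H1: μ_1 ≠ μ_2 (two-sample pooled-variance t-test, two-sided).
s_p² = [(13−1)·27.93² + (22−1)·36.07²]/(13+22−2) = 1111.6
t = (192.3 − 172.9)/√[1111.6·(1/13 + 1/22)] = 1.66
df = n₁ + n₂ − 2 = 33
Two-sided p-value ≈ 0.1057
Since p ≈ 0.1057 > α = 0.02, fail to reject H0; the data do not provide sufficient evidence against H0.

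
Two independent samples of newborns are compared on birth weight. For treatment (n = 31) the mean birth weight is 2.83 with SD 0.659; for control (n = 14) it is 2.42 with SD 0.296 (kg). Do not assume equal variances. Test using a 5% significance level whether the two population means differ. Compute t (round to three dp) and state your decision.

Let group 1 = treatment, group 2 = control. H0: μ_1 = μ_2; H1: μ_1 ≠ μ_2 (Welch's two-sample t-test, two-sided).
t = (x̄_1 − x̄_2)/√(s_1²/n_1 + s_2²/n_2) = (2.83 − 2.42)/√(0.659²/31 + 0.296²/14) = 2.880
Welch–Satterthwaite df ≈ 42.99
Two-sided p-value ≈ 0.006
Since p ≈ 0.006 < α = 0.05, reject H0; the data support H1.

t = 2.880; reject H0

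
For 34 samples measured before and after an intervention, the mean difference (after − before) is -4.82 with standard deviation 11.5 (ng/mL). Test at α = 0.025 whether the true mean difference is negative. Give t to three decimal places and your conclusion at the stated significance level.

t = -2.444; reject H0

H0: μ_d = 0; H1: μ_d < 0 (paired t-test on the differences, left-tailed).
t = d̄/(s_d/√n) = -4.82/(11.5/√34) = -2.444
df = n − 1 = 33
p-value = P(T ≤ -2.444) ≈ 0.010
Since p ≈ 0.010 < α = 0.025, reject H0; the evidence is statistically significant.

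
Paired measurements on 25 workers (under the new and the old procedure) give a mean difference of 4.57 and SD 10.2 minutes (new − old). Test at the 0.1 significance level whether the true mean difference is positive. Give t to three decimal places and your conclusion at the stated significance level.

t = 2.240; reject H0

H0: μ_d = 0; H1: μ_d > 0 (paired t-test on the differences, right-tailed).
t = d̄/(s_d/√n) = 4.57/(10.2/√25) = 2.240
df = n − 1 = 24
p-value = P(T ≥ 2.240) ≈ 0.017
Since p ≈ 0.017 < α = 0.1, reject H0; the data support H1.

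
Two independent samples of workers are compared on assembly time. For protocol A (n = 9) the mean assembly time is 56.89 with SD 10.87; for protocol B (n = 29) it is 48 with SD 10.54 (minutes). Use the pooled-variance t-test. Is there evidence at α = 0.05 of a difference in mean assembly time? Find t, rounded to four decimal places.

2.1950

Let group 1 = protocol A, group 2 = protocol B. H0: μ_1 = μ_2; H1: μ_1 ≠ μ_2 (two-sample pooled-variance t-test, two-sided).
s_p² = [(9−1)·10.87² + (29−1)·10.54²]/(9+29−2) = 112.662
t = (56.89 − 48)/√[112.662·(1/9 + 1/29)] = 2.1950
df = n₁ + n₂ − 2 = 36
Two-sided p-value ≈ 0.035
Since p ≈ 0.035 < α = 0.05, reject H0; the evidence is statistically significant.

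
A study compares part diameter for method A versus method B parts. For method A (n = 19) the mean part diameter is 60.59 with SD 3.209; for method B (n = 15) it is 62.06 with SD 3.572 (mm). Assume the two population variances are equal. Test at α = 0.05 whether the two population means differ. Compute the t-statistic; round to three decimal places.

-1.262

Let group 1 = method A, group 2 = method B. H0: μ_1 = μ_2; H1: μ_1 ≠ μ_2 (two-sample pooled-variance t-test, two-sided).
s_p² = [(19−1)·3.209² + (15−1)·3.572²]/(19+15−2) = 11.3746
t = (60.59 − 62.06)/√[11.3746·(1/19 + 1/15)] = -1.262
df = n₁ + n₂ − 2 = 32
Two-sided p-value ≈ 0.216
Since p ≈ 0.216 > α = 0.05, fail to reject H0; the data do not provide sufficient evidence against H0.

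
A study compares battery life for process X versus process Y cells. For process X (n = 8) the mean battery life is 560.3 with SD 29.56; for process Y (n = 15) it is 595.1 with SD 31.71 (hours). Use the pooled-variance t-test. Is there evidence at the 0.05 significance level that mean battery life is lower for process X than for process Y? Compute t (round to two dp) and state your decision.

t = -2.56; reject H0

Let group 1 = process X, group 2 = process Y. H0: μ_1 = μ_2; H1: μ_1 < μ_2 (two-sample pooled-variance t-test, left-tailed).
s_p² = [(8−1)·29.56² + (15−1)·31.71²]/(8+15−2) = 961.614
t = (560.3 − 595.1)/√[961.614·(1/8 + 1/15)] = -2.56
df = n₁ + n₂ − 2 = 21
p-value = P(T ≤ -2.56) ≈ 0.0091
Since p ≈ 0.0091 < α = 0.05, reject H0; the evidence is statistically significant.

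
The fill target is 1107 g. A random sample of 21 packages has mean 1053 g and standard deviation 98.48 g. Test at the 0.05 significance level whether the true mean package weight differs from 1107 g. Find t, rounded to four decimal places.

-2.5128

H0: μ = 1107; H1: μ ≠ 1107 (one-sample t-test, two-sided).
t = (x̄ − μ₀)/(s/√n) = (1053 − 1107)/(98.48/√21) = -2.5128
df = n − 1 = 20
Two-sided p-value ≈ 0.0207
Since p ≈ 0.0207 < α = 0.05, reject H0; the data support H1.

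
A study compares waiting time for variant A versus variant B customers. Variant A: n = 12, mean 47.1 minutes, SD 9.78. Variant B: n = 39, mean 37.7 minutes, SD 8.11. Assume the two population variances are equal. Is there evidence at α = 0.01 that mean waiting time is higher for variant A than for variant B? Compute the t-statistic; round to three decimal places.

Let group 1 = variant A, group 2 = variant B. H0: μ_1 = μ_2; H1: μ_1 > μ_2 (two-sample pooled-variance t-test, right-tailed).
s_p² = [(12−1)·9.78² + (39−1)·8.11²]/(12+39−2) = 72.479
t = (47.1 − 37.7)/√[72.479·(1/12 + 1/39)] = 3.345
df = n₁ + n₂ − 2 = 49
p-value = P(T ≥ 3.345) ≈ 0.001
Since p ≈ 0.001 < α = 0.01, reject H0; the evidence is statistically significant.

3.345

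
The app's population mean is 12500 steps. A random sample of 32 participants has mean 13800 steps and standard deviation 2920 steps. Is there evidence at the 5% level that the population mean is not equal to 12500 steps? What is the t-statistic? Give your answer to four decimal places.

2.5185

H0: μ = 12500; H1: μ ≠ 12500 (one-sample t-test, two-sided).
t = (x̄ − μ₀)/(s/√n) = (13800 − 12500)/(2920/√32) = 2.5185
df = n − 1 = 31
Two-sided p-value ≈ 0.017
Since p ≈ 0.017 < α = 0.05, reject H0; the data support H1.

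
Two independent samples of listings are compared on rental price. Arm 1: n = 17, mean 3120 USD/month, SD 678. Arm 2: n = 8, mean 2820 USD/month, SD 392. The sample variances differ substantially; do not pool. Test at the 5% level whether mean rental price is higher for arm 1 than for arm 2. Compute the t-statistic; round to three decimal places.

1.395

Let group 1 = arm 1, group 2 = arm 2. H0: μ_1 = μ_2; H1: μ_1 > μ_2 (Welch's two-sample t-test, right-tailed).
t = (x̄_1 − x̄_2)/√(s_1²/n_1 + s_2²/n_2) = (3120 − 2820)/√(678²/17 + 392²/8) = 1.395
Welch–Satterthwaite df ≈ 21.74
p-value = P(T ≥ 1.395) ≈ 0.0886
Since p ≈ 0.0886 > α = 0.05, fail to reject H0; the evidence is not statistically significant.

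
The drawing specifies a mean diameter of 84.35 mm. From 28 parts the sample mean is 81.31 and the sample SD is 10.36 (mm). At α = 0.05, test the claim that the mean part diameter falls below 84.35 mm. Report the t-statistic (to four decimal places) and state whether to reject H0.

H0: μ = 84.35; H1: μ < 84.35 (one-sample t-test, left-tailed).
t = (x̄ − μ₀)/(s/√n) = (81.31 − 84.35)/(10.36/√28) = -1.5527
df = n − 1 = 27
p-value = P(T ≤ -1.5527) ≈ 0.0661
Since p ≈ 0.0661 > α = 0.05, fail to reject H0; the evidence is not statistically significant.

t = -1.5527; fail to reject H0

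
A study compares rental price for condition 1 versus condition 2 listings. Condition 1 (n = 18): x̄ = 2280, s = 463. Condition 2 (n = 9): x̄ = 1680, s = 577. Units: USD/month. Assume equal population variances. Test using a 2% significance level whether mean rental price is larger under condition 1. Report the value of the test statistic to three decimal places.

2.926

Let group 1 = condition 1, group 2 = condition 2. H0: μ_1 = μ_2; H1: μ_1 > μ_2 (two-sample pooled-variance t-test, right-tailed).
s_p² = [(18−1)·463² + (9−1)·577²]/(18+9−2) = 252308
t = (2280 − 1680)/√[252308·(1/18 + 1/9)] = 2.926
df = n₁ + n₂ − 2 = 25
p-value = P(T ≥ 2.926) ≈ 0.004
Since p ≈ 0.004 < α = 0.02, reject H0; the evidence is statistically significant.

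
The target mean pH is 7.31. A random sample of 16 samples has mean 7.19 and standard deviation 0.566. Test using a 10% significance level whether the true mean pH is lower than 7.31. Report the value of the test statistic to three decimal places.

-0.848

H0: μ = 7.31; H1: μ < 7.31 (one-sample t-test, left-tailed).
t = (x̄ − μ₀)/(s/√n) = (7.19 − 7.31)/(0.566/√16) = -0.848
df = n − 1 = 15
p-value = P(T ≤ -0.848) ≈ 0.2049
Since p ≈ 0.2049 > α = 0.1, fail to reject H0; the data do not provide sufficient evidence against H0.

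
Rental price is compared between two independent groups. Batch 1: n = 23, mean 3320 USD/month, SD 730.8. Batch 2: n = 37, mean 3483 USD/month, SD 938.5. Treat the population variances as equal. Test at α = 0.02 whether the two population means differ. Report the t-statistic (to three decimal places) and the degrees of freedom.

Let group 1 = batch 1, group 2 = batch 2. H0: μ_1 = μ_2; H1: μ_1 ≠ μ_2 (two-sample pooled-variance t-test, two-sided).
s_p² = [(23−1)·730.8² + (37−1)·938.5²]/(23+37−2) = 749270
t = (3320 − 3483)/√[749270·(1/23 + 1/37)] = -0.709
df = n₁ + n₂ − 2 = 58
Two-sided p-value ≈ 0.481
Since p ≈ 0.481 > α = 0.02, fail to reject H0; the evidence is not statistically significant.

t = -0.709, df = 58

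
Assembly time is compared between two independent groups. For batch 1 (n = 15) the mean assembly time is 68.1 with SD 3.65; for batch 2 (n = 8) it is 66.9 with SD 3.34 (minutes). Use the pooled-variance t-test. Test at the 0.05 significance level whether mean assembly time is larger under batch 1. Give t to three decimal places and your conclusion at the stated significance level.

t = 0.772; fail to reject H0

Let group 1 = batch 1, group 2 = batch 2. H0: μ_1 = μ_2; H1: μ_1 > μ_2 (two-sample pooled-variance t-test, right-tailed).
s_p² = [(15−1)·3.65² + (8−1)·3.34²]/(15+8−2) = 12.6002
t = (68.1 − 66.9)/√[12.6002·(1/15 + 1/8)] = 0.772
df = n₁ + n₂ − 2 = 21
p-value = P(T ≥ 0.772) ≈ 0.2243
Since p ≈ 0.2243 > α = 0.05, fail to reject H0; the evidence is not statistically significant.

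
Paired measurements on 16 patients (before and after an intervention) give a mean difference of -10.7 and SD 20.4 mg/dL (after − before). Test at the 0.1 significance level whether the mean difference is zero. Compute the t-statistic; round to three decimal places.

H0: μ_d = 0; H1: μ_d ≠ 0 (paired t-test on the differences, two-sided).
t = d̄/(s_d/√n) = -10.7/(20.4/√16) = -2.098
df = n − 1 = 15
Two-sided p-value ≈ 0.0533
Since p ≈ 0.0533 < α = 0.1, reject H0; the data support H1.

-2.098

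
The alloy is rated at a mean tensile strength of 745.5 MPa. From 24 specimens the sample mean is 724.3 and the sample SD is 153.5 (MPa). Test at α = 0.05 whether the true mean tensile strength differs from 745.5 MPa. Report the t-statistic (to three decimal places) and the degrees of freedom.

H0: μ = 745.5; H1: μ ≠ 745.5 (one-sample t-test, two-sided).
t = (x̄ − μ₀)/(s/√n) = (724.3 − 745.5)/(153.5/√24) = -0.677
df = n − 1 = 23
Two-sided p-value ≈ 0.505
Since p ≈ 0.505 > α = 0.05, fail to reject H0; the evidence is not statistically significant.

t = -0.677, df = 23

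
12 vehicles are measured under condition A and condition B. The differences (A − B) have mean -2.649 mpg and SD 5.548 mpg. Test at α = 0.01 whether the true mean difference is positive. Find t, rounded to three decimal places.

H0: μ_d = 0; H1: μ_d > 0 (paired t-test on the differences, right-tailed).
t = d̄/(s_d/√n) = -2.649/(5.548/√12) = -1.654
df = n − 1 = 11
p-value = P(T ≥ -1.654) ≈ 0.9368
Since p ≈ 0.9368 > α = 0.01, fail to reject H0; the data do not provide sufficient evidence against H0.

-1.654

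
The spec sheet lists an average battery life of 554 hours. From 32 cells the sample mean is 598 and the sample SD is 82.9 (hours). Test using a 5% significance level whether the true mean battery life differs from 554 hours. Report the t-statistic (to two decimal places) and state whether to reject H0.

t = 3.00; reject H0

H0: μ = 554; H1: μ ≠ 554 (one-sample t-test, two-sided).
t = (x̄ − μ₀)/(s/√n) = (598 − 554)/(82.9/√32) = 3.00
df = n − 1 = 31
Two-sided p-value ≈ 0.0053
Since p ≈ 0.0053 < α = 0.05, reject H0; the evidence is statistically significant.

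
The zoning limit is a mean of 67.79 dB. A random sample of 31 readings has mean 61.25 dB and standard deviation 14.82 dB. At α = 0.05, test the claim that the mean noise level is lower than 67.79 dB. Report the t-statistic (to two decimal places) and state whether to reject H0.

t = -2.46; reject H0

H0: μ = 67.79; H1: μ < 67.79 (one-sample t-test, left-tailed).
t = (x̄ − μ₀)/(s/√n) = (61.25 − 67.79)/(14.82/√31) = -2.46
df = n − 1 = 30
p-value = P(T ≤ -2.46) ≈ 0.010
Since p ≈ 0.010 < α = 0.05, reject H0; the evidence is statistically significant.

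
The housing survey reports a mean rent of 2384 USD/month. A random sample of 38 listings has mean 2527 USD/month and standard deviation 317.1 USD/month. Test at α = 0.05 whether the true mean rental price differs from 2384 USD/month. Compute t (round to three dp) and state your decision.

t = 2.780; reject H0

H0: μ = 2384; H1: μ ≠ 2384 (one-sample t-test, two-sided).
t = (x̄ − μ₀)/(s/√n) = (2527 − 2384)/(317.1/√38) = 2.780
df = n − 1 = 37
Two-sided p-value ≈ 0.008
Since p ≈ 0.008 < α = 0.05, reject H0; the data support H1.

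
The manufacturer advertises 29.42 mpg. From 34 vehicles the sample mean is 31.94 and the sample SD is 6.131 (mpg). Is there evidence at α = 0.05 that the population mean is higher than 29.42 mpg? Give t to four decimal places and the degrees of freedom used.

t = 2.3967, df = 33

H0: μ = 29.42; H1: μ > 29.42 (one-sample t-test, right-tailed).
t = (x̄ − μ₀)/(s/√n) = (31.94 − 29.42)/(6.131/√34) = 2.3967
df = n − 1 = 33
p-value = P(T ≥ 2.3967) ≈ 0.011
Since p ≈ 0.011 < α = 0.05, reject H0; the evidence is statistically significant.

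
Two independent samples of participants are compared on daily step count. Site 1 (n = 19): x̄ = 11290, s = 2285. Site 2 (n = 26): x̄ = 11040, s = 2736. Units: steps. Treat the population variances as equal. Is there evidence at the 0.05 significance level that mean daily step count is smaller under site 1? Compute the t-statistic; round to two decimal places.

Let group 1 = site 1, group 2 = site 2. H0: μ_1 = μ_2; H1: μ_1 < μ_2 (two-sample pooled-variance t-test, left-tailed).
s_p² = [(19−1)·2285² + (26−1)·2736²]/(19+26−2) = 6537780
t = (11290 − 11040)/√[6537780·(1/19 + 1/26)] = 0.32
df = n₁ + n₂ − 2 = 43
p-value = P(T ≤ 0.32) ≈ 0.6262
Since p ≈ 0.6262 > α = 0.05, fail to reject H0; the data do not provide sufficient evidence against H0.

0.32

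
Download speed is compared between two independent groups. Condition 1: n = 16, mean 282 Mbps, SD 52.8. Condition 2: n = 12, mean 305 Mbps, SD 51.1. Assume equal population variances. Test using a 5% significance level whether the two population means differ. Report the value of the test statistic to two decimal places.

-1.16

Let group 1 = condition 1, group 2 = condition 2. H0: μ_1 = μ_2; H1: μ_1 ≠ μ_2 (two-sample pooled-variance t-test, two-sided).
s_p² = [(16−1)·52.8² + (12−1)·51.1²]/(16+12−2) = 2713.11
t = (282 − 305)/√[2713.11·(1/16 + 1/12)] = -1.16
df = n₁ + n₂ − 2 = 26
Two-sided p-value ≈ 0.258
Since p ≈ 0.258 > α = 0.05, fail to reject H0; the data do not provide sufficient evidence against H0.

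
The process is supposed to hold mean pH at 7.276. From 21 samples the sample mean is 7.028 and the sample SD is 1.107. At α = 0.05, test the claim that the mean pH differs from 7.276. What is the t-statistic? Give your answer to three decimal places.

H0: μ = 7.276; H1: μ ≠ 7.276 (one-sample t-test, two-sided).
t = (x̄ − μ₀)/(s/√n) = (7.028 − 7.276)/(1.107/√21) = -1.027
df = n − 1 = 20
Two-sided p-value ≈ 0.3169
Since p ≈ 0.3169 > α = 0.05, fail to reject H0; the evidence is not statistically significant.

-1.027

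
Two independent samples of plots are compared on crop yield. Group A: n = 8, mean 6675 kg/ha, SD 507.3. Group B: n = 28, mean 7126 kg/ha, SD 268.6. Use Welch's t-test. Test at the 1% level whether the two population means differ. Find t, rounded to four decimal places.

-2.4195

Let group 1 = group A, group 2 = group B. H0: μ_1 = μ_2; H1: μ_1 ≠ μ_2 (Welch's two-sample t-test, two-sided).
t = (x̄_1 − x̄_2)/√(s_1²/n_1 + s_2²/n_2) = (6675 − 7126)/√(507.3²/8 + 268.6²/28) = -2.4195
Welch–Satterthwaite df ≈ 8.15
Two-sided p-value ≈ 0.0413
Since p ≈ 0.0413 > α = 0.01, fail to reject H0; the evidence is not statistically significant.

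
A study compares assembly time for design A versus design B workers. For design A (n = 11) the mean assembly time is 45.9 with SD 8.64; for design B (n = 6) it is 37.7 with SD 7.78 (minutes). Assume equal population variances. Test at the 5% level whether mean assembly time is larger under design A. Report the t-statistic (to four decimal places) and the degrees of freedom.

t = 1.9319, df = 15

Let group 1 = design A, group 2 = design B. H0: μ_1 = μ_2; H1: μ_1 > μ_2 (two-sample pooled-variance t-test, right-tailed).
s_p² = [(11−1)·8.64² + (6−1)·7.78²]/(11+6−2) = 69.9425
t = (45.9 − 37.7)/√[69.9425·(1/11 + 1/6)] = 1.9319
df = n₁ + n₂ − 2 = 15
p-value = P(T ≥ 1.9319) ≈ 0.036
Since p ≈ 0.036 < α = 0.05, reject H0; the data support H1.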